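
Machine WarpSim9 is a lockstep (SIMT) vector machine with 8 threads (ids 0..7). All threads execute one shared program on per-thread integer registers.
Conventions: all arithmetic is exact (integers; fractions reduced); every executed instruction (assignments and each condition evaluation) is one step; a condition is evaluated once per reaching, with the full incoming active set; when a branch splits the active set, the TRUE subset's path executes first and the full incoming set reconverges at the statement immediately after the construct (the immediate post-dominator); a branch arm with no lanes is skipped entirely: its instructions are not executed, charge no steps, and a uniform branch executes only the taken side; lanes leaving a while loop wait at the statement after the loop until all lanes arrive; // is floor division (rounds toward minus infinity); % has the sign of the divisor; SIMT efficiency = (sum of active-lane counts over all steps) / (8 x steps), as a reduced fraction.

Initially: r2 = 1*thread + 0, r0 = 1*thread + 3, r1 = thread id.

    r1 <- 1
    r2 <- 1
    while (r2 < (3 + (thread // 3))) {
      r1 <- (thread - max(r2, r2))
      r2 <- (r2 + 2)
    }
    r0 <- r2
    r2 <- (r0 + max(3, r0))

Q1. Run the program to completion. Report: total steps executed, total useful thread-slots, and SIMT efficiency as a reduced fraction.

Answer: 11 steps, 79 useful, 79/88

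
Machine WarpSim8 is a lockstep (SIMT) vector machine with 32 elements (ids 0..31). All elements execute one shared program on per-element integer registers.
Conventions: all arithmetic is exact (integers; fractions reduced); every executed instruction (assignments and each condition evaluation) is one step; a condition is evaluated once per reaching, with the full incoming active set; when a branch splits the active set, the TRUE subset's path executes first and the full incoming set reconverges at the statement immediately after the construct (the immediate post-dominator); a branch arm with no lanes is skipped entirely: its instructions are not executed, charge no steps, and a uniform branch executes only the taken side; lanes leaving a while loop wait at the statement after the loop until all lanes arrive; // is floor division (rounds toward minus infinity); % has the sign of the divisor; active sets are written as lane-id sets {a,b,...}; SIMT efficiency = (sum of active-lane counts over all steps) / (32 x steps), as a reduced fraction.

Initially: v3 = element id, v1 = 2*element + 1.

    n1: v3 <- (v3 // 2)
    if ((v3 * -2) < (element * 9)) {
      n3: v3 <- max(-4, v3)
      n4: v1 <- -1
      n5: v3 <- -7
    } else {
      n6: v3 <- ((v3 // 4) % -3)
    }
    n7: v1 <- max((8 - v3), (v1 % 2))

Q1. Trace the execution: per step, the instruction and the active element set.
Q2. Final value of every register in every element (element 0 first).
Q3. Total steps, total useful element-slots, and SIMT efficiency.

step 0: v3 <- (v3 // 2)              {0,1,2,3,4,5,6,7,8,9,10,11,12,13,14,15,16,17,18,19,20,21,22,23,24,25,26,27,28,29,30,31}
step 1: eval ((v3 * -2) < (element * 9)) {0,1,2,3,4,5,6,7,8,9,10,11,12,13,14,15,16,17,18,19,20,21,22,23,24,25,26,27,28,29,30,31}
step 2: v3 <- max(-4, v3)            {1,2,3,4,5,6,7,8,9,10,11,12,13,14,15,16,17,18,19,20,21,22,23,24,25,26,27,28,29,30,31}
step 3: v1 <- -1                     {1,2,3,4,5,6,7,8,9,10,11,12,13,14,15,16,17,18,19,20,21,22,23,24,25,26,27,28,29,30,31}
step 4: v3 <- -7                     {1,2,3,4,5,6,7,8,9,10,11,12,13,14,15,16,17,18,19,20,21,22,23,24,25,26,27,28,29,30,31}
step 5: v3 <- ((v3 // 4) % -3)       {0}
step 6: v1 <- max((8 - v3), (v1 % 2)) {0,1,2,3,4,5,6,7,8,9,10,11,12,13,14,15,16,17,18,19,20,21,22,23,24,25,26,27,28,29,30,31}

Answer: 7 steps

v3: 0,-7,-7,-7,-7,-7,-7,-7,-7,-7,-7,-7,-7,-7,-7,-7,-7,-7,-7,-7,-7,-7,-7,-7,-7,-7,-7,-7,-7,-7,-7,-7
v1: 8,15,15,15,15,15,15,15,15,15,15,15,15,15,15,15,15,15,15,15,15,15,15,15,15,15,15,15,15,15,15,15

steps = 7; useful = 190; efficiency = 190/224 = 95/112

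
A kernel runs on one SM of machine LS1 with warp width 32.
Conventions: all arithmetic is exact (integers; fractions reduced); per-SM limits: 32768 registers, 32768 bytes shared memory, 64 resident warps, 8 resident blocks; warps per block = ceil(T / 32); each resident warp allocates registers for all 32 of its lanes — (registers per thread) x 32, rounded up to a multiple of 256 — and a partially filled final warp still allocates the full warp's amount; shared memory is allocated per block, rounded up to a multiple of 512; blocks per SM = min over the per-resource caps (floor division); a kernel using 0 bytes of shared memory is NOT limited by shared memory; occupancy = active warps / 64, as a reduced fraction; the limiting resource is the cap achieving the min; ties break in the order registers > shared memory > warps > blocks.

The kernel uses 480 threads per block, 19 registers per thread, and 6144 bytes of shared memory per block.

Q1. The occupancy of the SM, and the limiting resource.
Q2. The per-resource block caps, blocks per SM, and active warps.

Answer: occupancy 15/32, limited by registers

registers: 2 blocks
shared memory: 5 blocks
warps: 4 blocks
blocks: 8 blocks

Answer: 2 blocks, 30 active warps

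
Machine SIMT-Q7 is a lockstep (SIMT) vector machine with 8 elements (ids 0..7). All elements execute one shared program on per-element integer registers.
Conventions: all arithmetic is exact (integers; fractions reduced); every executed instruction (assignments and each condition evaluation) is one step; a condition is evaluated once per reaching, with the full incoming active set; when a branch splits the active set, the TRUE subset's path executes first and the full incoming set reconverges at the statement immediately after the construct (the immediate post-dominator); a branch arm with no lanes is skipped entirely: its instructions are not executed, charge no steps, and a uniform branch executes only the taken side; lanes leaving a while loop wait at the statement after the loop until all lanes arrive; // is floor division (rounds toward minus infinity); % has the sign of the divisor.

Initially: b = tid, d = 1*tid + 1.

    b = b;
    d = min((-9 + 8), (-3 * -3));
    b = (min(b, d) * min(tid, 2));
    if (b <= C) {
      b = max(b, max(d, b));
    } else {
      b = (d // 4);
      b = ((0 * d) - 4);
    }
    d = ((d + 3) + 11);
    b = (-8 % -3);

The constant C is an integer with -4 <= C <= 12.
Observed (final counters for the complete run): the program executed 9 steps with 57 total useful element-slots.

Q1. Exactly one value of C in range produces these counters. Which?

Answer: C = -1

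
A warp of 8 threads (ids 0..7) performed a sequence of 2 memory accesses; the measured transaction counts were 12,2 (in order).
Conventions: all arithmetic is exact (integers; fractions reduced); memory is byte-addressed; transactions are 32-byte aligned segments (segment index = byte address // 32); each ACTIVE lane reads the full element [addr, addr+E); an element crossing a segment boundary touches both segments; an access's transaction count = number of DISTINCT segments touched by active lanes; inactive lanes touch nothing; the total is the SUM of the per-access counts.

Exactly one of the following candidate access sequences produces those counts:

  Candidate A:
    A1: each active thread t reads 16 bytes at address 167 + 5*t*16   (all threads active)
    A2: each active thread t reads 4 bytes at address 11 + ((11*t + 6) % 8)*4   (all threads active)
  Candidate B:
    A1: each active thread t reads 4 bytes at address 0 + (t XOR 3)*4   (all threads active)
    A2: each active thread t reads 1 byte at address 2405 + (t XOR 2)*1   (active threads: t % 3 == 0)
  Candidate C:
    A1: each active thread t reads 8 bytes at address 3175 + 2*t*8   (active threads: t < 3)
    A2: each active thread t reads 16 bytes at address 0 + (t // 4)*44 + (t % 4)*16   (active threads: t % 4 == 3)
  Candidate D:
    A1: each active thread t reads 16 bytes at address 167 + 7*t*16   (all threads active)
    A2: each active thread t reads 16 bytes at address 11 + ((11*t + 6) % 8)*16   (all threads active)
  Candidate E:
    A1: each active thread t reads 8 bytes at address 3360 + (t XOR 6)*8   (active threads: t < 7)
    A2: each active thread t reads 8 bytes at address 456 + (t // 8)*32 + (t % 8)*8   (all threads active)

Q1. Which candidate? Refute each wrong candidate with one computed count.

B: A1 gives 1 transaction, not 12
C: A1 gives 2 transactions, not 12
D: A2 gives 5 transactions, not 2
E: A1 gives 2 transactions, not 12
A: all counts match (12,2)

Answer: A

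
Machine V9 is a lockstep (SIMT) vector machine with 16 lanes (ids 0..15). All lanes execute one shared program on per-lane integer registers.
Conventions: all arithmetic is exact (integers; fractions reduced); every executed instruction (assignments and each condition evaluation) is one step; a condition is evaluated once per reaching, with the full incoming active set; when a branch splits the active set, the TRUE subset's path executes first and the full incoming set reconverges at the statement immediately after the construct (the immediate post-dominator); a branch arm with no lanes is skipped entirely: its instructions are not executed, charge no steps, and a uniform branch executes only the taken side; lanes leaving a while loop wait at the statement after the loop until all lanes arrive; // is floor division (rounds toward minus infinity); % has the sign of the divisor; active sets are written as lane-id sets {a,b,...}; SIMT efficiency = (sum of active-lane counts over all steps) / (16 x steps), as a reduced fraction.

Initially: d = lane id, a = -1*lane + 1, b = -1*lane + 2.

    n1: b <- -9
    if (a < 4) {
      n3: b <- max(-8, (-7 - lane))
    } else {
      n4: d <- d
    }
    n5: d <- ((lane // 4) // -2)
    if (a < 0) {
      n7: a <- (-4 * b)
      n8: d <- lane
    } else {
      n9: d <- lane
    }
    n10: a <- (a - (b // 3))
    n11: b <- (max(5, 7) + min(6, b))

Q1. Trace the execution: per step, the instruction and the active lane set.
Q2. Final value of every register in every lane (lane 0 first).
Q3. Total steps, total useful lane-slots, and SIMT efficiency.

step 0: b <- -9                      {0,1,2,3,4,5,6,7,8,9,10,11,12,13,14,15}
step 1: eval (a < 4)                 {0,1,2,3,4,5,6,7,8,9,10,11,12,13,14,15}
step 2: b <- max(-8, (-7 - lane))    {0,1,2,3,4,5,6,7,8,9,10,11,12,13,14,15}
step 3: d <- ((lane // 4) // -2)     {0,1,2,3,4,5,6,7,8,9,10,11,12,13,14,15}
step 4: eval (a < 0)                 {0,1,2,3,4,5,6,7,8,9,10,11,12,13,14,15}
step 5: a <- (-4 * b)                {2,3,4,5,6,7,8,9,10,11,12,13,14,15}
step 6: d <- lane                    {2,3,4,5,6,7,8,9,10,11,12,13,14,15}
step 7: d <- lane                    {0,1}
step 8: a <- (a - (b // 3))          {0,1,2,3,4,5,6,7,8,9,10,11,12,13,14,15}
step 9: b <- (max(5, 7) + min(6, b)) {0,1,2,3,4,5,6,7,8,9,10,11,12,13,14,15}

Answer: 10 steps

d: 0,1,2,3,4,5,6,7,8,9,10,11,12,13,14,15
a: 4,3,35,35,35,35,35,35,35,35,35,35,35,35,35,35
b: 0,-1,-1,-1,-1,-1,-1,-1,-1,-1,-1,-1,-1,-1,-1,-1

steps = 10; useful = 142; efficiency = 142/160 = 71/80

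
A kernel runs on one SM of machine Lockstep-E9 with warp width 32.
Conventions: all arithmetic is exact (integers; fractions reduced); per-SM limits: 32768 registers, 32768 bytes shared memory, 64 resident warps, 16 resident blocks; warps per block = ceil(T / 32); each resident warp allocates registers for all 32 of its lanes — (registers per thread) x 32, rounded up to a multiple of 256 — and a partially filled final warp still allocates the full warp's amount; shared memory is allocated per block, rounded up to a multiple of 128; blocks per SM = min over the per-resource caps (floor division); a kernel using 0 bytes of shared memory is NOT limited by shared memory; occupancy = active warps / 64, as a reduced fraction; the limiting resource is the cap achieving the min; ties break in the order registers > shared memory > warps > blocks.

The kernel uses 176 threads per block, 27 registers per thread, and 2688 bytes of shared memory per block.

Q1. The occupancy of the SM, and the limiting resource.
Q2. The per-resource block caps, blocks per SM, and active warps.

Answer: occupancy 15/32, limited by registers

registers: 5 blocks
shared memory: 12 blocks
warps: 10 blocks
blocks: 16 blocks

Answer: 5 blocks, 30 active warps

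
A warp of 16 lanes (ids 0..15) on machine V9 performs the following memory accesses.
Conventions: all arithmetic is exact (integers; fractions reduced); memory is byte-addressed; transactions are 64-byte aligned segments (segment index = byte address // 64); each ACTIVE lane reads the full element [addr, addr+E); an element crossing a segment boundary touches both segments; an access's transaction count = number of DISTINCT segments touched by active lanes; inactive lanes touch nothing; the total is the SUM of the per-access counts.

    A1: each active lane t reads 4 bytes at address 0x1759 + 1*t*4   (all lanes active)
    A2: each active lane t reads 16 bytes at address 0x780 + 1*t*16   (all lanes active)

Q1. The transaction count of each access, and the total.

A1: 2 transactions
A2: 4 transactions

Answer: 2,4; total 6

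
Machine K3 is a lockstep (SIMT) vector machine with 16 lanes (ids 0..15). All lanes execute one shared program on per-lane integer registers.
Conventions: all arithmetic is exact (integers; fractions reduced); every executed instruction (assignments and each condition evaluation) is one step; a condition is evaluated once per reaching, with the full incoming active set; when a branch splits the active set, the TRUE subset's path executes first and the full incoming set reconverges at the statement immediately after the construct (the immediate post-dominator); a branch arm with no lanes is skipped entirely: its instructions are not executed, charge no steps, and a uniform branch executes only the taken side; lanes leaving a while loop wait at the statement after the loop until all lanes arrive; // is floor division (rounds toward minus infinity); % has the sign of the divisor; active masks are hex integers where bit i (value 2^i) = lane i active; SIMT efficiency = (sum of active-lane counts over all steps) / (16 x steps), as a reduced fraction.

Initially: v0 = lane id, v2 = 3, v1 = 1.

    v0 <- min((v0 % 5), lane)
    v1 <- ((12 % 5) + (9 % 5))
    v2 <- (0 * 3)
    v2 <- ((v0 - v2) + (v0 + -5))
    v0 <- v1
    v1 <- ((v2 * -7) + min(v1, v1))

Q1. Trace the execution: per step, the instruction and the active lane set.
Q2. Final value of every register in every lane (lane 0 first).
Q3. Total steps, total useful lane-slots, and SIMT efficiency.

step 0: v0 <- min((v0 % 5), lane)    0xffff
step 1: v1 <- ((12 % 5) + (9 % 5))   0xffff
step 2: v2 <- (0 * 3)                0xffff
step 3: v2 <- ((v0 - v2) + (v0 + -5)) 0xffff
step 4: v0 <- v1                     0xffff
step 5: v1 <- ((v2 * -7) + min(v1, v1)) 0xffff

Answer: 6 steps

v0: 6,6,6,6,6,6,6,6,6,6,6,6,6,6,6,6
v2: -5,-3,-1,1,3,-5,-3,-1,1,3,-5,-3,-1,1,3,-5
v1: 41,27,13,-1,-15,41,27,13,-1,-15,41,27,13,-1,-15,41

steps = 6; useful = 96; efficiency = 96/96 = 1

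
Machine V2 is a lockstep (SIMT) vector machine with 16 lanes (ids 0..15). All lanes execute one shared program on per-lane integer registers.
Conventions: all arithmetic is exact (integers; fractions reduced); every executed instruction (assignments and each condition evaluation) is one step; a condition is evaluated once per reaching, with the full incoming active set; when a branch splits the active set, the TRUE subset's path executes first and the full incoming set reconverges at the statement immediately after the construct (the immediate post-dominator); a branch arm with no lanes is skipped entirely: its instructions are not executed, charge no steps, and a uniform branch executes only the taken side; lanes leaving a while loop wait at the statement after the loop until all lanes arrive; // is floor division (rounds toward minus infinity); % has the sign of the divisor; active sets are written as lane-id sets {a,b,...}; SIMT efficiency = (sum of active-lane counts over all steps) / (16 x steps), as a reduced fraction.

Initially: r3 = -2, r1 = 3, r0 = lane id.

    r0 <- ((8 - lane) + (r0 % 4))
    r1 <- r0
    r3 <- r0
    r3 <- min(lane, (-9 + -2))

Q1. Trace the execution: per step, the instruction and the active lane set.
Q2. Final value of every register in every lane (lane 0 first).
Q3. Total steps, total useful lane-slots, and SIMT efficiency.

step 0: r0 <- ((8 - lane) + (r0 % 4)) {0,1,2,3,4,5,6,7,8,9,10,11,12,13,14,15}
step 1: r1 <- r0                     {0,1,2,3,4,5,6,7,8,9,10,11,12,13,14,15}
step 2: r3 <- r0                     {0,1,2,3,4,5,6,7,8,9,10,11,12,13,14,15}
step 3: r3 <- min(lane, (-9 + -2))   {0,1,2,3,4,5,6,7,8,9,10,11,12,13,14,15}

Answer: 4 steps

r3: -11,-11,-11,-11,-11,-11,-11,-11,-11,-11,-11,-11,-11,-11,-11,-11
r1: 8,8,8,8,4,4,4,4,0,0,0,0,-4,-4,-4,-4
r0: 8,8,8,8,4,4,4,4,0,0,0,0,-4,-4,-4,-4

steps = 4; useful = 64; efficiency = 64/64 = 1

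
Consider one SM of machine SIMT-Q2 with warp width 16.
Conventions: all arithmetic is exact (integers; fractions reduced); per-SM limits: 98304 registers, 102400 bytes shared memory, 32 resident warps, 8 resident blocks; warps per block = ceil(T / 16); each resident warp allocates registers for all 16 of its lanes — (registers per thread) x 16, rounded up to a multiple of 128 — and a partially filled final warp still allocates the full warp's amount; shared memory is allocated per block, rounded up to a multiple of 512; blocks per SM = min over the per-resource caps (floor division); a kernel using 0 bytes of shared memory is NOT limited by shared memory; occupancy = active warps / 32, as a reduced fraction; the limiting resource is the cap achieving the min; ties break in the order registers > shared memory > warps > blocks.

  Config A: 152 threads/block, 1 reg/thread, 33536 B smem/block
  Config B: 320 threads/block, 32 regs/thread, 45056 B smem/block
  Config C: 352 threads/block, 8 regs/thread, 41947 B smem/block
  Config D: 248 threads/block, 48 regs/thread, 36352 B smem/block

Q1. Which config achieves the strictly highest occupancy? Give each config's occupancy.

occupancies: A 15/16, B 5/8, C 11/16, D 1

Answer: D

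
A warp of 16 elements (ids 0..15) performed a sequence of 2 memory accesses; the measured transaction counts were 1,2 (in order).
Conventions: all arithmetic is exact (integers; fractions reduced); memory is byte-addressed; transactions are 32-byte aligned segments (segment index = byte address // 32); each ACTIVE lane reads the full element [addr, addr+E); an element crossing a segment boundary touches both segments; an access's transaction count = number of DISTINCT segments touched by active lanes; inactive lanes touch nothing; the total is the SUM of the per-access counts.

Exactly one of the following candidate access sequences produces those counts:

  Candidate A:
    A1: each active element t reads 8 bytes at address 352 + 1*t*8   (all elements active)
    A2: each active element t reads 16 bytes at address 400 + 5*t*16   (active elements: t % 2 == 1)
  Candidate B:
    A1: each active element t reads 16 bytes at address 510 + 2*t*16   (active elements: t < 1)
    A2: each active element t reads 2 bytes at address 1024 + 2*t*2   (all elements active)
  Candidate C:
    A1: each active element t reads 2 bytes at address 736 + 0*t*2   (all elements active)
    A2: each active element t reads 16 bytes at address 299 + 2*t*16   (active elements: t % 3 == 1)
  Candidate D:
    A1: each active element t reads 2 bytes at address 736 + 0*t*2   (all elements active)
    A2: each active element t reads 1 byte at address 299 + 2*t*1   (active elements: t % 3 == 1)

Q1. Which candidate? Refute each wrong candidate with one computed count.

A: A1 gives 4 transactions, not 1
B: A1 gives 2 transactions, not 1
C: A2 gives 5 transactions, not 2
D: all counts match (1,2)

Answer: D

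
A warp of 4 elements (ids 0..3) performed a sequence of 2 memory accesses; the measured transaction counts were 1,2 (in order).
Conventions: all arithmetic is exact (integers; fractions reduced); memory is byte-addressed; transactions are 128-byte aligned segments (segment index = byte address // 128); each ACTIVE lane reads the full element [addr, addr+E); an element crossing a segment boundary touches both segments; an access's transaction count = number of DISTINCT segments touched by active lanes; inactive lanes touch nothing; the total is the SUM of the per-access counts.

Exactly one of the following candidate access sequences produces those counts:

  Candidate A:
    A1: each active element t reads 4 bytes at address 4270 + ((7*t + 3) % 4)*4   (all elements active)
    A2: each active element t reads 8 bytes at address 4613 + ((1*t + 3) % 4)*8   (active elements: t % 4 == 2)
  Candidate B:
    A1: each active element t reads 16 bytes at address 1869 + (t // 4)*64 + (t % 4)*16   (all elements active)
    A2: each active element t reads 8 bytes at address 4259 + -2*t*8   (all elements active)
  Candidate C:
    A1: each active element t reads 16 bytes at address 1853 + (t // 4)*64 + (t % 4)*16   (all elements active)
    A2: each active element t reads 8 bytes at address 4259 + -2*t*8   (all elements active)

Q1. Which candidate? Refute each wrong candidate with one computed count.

A: A2 gives 1 transaction, not 2
B: A1 gives 2 transactions, not 1
C: all counts match (1,2)

Answer: C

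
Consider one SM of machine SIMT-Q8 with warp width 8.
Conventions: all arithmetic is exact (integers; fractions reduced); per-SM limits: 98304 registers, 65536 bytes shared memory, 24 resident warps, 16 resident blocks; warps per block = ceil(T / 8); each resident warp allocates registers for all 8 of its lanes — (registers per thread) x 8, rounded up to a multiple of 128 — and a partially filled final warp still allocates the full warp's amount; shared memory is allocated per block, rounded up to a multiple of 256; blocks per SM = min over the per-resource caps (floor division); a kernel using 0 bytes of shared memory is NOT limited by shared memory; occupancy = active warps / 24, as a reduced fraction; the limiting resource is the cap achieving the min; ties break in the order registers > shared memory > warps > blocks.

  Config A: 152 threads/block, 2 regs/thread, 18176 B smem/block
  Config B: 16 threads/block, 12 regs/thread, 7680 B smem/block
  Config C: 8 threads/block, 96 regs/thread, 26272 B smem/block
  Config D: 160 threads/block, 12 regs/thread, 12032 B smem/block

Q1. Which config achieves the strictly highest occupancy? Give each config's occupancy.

occupancies: A 19/24, B 2/3, C 1/12, D 5/6

Answer: D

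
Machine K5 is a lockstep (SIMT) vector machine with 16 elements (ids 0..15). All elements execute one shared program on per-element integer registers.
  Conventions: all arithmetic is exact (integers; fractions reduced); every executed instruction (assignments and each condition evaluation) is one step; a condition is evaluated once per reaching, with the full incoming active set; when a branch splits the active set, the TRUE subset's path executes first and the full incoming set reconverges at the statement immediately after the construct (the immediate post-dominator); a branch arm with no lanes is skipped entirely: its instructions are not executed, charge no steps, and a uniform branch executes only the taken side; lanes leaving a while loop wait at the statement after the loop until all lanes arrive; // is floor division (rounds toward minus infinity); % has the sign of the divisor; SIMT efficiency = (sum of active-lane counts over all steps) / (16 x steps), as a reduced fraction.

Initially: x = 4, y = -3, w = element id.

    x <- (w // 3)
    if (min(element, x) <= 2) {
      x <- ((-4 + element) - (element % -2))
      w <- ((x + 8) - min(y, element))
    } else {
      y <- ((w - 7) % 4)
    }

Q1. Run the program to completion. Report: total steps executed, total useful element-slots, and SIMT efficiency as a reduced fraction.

Answer: 5 steps, 57 useful, 57/80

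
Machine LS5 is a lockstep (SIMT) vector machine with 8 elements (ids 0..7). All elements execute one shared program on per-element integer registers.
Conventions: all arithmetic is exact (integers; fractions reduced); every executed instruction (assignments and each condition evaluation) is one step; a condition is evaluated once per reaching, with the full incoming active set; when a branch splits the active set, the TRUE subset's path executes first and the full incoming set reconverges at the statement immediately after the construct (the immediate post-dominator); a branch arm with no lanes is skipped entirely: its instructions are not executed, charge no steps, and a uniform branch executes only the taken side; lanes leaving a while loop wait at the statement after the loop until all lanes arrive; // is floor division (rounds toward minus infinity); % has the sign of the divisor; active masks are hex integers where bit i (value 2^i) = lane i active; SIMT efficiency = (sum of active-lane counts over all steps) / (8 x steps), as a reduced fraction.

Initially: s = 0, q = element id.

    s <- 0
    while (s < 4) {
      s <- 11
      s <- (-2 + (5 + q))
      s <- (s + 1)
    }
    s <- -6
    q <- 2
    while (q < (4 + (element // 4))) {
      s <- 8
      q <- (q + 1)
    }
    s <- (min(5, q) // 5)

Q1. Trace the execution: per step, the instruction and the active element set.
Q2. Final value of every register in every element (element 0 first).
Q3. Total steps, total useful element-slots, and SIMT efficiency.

step 0: s <- 0                       0xff
step 1: eval (s < 4)                 0xff
step 2: s <- 11                      0xff
step 3: s <- (-2 + (5 + q))          0xff
step 4: s <- (s + 1)                 0xff
step 5: eval (s < 4)                 0xff
step 6: s <- -6                      0xff
step 7: q <- 2                       0xff
step 8: eval (q < (4 + (element // 4))) 0xff
step 9: s <- 8                       0xff
step 10: q <- (q + 1)                 0xff
step 11: eval (q < (4 + (element // 4))) 0xff
step 12: s <- 8                       0xff
step 13: q <- (q + 1)                 0xff
step 14: eval (q < (4 + (element // 4))) 0xff
step 15: s <- 8                       0xf0
step 16: q <- (q + 1)                 0xf0
step 17: eval (q < (4 + (element // 4))) 0xf0
step 18: s <- (min(5, q) // 5)        0xff

Answer: 19 steps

s: 0,0,0,0,1,1,1,1
q: 4,4,4,4,5,5,5,5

steps = 19; useful = 140; efficiency = 140/152 = 35/38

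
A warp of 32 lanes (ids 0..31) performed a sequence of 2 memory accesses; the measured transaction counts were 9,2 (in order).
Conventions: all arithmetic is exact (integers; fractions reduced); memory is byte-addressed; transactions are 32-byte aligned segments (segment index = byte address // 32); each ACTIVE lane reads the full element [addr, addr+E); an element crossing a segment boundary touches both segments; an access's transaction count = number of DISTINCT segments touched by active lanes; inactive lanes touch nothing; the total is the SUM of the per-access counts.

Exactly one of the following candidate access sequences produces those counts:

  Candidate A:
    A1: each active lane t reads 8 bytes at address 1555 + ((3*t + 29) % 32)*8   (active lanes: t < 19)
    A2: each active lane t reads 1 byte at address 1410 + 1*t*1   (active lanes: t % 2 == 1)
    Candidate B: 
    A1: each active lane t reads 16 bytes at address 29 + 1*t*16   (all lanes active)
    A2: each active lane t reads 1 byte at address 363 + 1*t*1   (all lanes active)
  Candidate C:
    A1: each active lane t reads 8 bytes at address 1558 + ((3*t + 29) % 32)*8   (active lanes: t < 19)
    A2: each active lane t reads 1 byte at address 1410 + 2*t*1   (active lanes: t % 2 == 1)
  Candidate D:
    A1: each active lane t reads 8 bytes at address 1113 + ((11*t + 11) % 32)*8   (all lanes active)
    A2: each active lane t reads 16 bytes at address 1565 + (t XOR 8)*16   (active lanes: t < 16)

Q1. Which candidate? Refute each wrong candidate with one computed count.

B: A1 gives 17 transactions, not 9
C: A2 gives 3 transactions, not 2
D: A2 gives 9 transactions, not 2
A: all counts match (9,2)

Answer: A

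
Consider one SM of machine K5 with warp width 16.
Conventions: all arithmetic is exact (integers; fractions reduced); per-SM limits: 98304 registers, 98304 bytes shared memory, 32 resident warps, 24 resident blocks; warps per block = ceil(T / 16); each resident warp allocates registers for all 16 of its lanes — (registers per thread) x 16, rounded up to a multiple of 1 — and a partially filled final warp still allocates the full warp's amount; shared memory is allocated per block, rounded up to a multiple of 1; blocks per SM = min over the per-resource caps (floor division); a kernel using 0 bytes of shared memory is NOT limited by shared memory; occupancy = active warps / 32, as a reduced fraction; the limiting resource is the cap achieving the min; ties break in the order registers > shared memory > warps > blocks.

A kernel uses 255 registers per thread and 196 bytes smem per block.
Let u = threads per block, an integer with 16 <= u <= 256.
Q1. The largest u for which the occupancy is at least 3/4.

Answer: u = 192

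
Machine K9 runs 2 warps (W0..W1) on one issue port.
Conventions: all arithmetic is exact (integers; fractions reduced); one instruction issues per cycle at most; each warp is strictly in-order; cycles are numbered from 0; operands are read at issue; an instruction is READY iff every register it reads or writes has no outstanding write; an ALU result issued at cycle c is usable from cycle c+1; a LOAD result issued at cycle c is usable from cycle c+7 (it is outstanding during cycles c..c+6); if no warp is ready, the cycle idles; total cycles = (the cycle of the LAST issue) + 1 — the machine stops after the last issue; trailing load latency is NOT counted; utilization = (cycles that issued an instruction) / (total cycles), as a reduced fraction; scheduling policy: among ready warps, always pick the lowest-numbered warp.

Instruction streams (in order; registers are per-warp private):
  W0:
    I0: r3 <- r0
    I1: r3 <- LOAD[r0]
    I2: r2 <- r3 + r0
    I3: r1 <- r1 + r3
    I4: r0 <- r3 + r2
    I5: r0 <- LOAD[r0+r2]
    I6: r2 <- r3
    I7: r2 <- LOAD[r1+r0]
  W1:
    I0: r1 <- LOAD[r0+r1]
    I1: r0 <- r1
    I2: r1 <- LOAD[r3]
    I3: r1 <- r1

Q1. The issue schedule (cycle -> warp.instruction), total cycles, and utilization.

cycle 0: W0.I0
cycle 1: W0.I1
cycle 2: W1.I0
cycle 3: idle
cycle 4: idle
cycle 5: idle
cycle 6: idle
cycle 7: idle
cycle 8: W0.I2
cycle 9: W0.I3
cycle 10: W0.I4
cycle 11: W0.I5
cycle 12: W0.I6
cycle 13: W1.I1
cycle 14: W1.I2
cycle 15: idle
cycle 16: idle
cycle 17: idle
cycle 18: W0.I7
cycle 19: idle
cycle 20: idle
cycle 21: W1.I3

Answer: 22 cycles, utilization 6/11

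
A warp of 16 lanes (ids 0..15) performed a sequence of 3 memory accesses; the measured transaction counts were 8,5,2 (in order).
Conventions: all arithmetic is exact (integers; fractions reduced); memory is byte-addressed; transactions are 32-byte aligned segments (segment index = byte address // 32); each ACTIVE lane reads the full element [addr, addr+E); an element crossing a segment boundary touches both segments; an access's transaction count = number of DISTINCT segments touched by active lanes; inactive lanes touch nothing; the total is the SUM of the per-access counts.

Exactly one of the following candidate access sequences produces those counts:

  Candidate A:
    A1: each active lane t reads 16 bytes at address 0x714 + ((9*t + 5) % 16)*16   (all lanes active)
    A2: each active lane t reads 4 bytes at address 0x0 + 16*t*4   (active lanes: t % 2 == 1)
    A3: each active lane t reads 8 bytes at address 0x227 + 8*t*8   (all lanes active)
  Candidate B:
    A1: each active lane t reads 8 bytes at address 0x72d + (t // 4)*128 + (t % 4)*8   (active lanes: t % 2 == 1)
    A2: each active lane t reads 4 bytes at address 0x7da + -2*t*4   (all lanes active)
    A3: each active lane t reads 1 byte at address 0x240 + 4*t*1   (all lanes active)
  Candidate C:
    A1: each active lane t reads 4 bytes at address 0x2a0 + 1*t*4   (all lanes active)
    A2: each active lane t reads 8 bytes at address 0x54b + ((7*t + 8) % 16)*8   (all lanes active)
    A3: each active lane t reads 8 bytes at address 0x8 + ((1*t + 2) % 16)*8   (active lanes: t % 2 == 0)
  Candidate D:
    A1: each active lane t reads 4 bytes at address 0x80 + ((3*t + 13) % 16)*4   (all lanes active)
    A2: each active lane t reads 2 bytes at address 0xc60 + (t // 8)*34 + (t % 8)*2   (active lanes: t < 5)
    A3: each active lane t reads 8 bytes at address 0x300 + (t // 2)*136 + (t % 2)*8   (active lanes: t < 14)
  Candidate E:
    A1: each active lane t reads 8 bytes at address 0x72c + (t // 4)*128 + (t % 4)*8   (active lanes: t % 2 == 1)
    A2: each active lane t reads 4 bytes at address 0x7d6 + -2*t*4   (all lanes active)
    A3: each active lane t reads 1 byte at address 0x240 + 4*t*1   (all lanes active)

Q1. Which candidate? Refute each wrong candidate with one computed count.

A: A1 gives 9 transactions, not 8
B: A2 gives 4 transactions, not 5
C: A1 gives 2 transactions, not 8
D: A1 gives 2 transactions, not 8
E: all counts match (8,5,2)

Answer: E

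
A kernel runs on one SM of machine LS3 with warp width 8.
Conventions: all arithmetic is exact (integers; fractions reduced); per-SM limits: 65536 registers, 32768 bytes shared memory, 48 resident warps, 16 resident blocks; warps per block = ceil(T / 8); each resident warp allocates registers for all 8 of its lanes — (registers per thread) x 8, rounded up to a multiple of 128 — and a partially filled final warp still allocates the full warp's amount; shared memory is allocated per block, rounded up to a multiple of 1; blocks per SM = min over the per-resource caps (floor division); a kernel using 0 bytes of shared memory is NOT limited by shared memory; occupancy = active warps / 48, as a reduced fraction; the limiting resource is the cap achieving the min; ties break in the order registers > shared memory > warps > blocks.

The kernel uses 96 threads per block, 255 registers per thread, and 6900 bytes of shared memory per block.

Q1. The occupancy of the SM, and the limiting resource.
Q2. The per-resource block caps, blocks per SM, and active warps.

Answer: occupancy 1/2, limited by registers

registers: 2 blocks
shared memory: 4 blocks
warps: 4 blocks
blocks: 16 blocks

Answer: 2 blocks, 24 active warps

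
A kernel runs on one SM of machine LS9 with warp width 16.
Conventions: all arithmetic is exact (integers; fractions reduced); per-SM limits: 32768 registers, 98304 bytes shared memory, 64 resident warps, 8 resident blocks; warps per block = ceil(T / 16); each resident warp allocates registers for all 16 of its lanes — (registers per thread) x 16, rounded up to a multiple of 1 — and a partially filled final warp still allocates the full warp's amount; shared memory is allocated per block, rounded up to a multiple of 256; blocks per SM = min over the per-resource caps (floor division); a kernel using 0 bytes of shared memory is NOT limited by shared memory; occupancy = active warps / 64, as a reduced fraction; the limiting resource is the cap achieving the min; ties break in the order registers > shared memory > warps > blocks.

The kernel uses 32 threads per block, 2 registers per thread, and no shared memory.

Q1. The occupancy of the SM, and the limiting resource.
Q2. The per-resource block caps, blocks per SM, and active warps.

Answer: occupancy 1/4, limited by blocks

registers: 512 blocks
shared memory: no limit (kernel uses none)
warps: 32 blocks
blocks: 8 blocks

Answer: 8 blocks, 16 active warps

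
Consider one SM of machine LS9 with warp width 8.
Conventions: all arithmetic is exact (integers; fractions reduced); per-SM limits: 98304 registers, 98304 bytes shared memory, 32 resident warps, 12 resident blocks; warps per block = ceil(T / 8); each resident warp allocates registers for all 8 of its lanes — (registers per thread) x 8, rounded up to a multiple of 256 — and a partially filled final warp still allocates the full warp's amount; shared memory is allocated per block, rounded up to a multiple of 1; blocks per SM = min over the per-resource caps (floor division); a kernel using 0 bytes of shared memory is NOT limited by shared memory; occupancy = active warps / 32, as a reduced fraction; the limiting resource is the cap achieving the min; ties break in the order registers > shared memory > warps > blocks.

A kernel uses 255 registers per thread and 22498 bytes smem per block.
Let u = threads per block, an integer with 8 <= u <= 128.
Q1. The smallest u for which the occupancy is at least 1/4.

Answer: u = 9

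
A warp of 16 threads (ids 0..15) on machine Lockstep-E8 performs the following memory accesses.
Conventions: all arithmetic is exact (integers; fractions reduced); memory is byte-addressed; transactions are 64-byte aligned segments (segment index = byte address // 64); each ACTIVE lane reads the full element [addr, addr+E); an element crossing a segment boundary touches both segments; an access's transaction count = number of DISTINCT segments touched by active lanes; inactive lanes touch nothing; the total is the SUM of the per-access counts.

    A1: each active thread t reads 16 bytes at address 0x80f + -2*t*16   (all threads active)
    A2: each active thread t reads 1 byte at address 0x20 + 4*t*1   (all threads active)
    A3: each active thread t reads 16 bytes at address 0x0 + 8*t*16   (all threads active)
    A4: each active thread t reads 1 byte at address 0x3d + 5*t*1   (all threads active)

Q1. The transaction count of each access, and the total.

A1: 9 transactions
A2: 2 transactions
A3: 16 transactions
A4: 3 transactions

Answer: 9,2,16,3; total 30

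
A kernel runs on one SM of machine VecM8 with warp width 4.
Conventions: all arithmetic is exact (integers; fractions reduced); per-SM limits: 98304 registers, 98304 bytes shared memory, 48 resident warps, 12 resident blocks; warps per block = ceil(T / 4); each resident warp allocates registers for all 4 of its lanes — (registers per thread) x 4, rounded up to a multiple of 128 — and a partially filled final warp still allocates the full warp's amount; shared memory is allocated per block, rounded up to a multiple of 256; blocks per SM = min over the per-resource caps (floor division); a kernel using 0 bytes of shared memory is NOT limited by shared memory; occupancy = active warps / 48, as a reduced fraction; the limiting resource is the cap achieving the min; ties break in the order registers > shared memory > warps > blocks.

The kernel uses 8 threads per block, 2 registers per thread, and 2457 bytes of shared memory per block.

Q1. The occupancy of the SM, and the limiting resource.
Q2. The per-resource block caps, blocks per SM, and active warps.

Answer: occupancy 1/2, limited by blocks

registers: 384 blocks
shared memory: 38 blocks
warps: 24 blocks
blocks: 12 blocks

Answer: 12 blocks, 24 active warps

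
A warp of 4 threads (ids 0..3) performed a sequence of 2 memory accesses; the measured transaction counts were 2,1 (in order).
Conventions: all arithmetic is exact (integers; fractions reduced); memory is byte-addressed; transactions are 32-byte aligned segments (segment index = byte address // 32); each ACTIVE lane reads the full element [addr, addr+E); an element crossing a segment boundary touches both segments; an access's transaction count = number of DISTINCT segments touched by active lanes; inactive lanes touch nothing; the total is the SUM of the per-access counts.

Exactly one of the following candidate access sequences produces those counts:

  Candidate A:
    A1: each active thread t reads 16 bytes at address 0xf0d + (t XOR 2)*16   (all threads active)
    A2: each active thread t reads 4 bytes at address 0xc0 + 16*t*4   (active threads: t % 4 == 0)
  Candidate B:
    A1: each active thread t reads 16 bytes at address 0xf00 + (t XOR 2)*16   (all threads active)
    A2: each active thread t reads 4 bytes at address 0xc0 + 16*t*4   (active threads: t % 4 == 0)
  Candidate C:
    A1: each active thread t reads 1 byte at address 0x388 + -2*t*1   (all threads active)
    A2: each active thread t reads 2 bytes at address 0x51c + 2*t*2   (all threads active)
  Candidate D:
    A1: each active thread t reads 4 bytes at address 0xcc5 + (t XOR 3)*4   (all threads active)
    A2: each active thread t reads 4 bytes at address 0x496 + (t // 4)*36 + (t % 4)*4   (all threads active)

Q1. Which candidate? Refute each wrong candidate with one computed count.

A: A1 gives 3 transactions, not 2
C: A1 gives 1 transaction, not 2
D: A1 gives 1 transaction, not 2
B: all counts match (2,1)

Answer: B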